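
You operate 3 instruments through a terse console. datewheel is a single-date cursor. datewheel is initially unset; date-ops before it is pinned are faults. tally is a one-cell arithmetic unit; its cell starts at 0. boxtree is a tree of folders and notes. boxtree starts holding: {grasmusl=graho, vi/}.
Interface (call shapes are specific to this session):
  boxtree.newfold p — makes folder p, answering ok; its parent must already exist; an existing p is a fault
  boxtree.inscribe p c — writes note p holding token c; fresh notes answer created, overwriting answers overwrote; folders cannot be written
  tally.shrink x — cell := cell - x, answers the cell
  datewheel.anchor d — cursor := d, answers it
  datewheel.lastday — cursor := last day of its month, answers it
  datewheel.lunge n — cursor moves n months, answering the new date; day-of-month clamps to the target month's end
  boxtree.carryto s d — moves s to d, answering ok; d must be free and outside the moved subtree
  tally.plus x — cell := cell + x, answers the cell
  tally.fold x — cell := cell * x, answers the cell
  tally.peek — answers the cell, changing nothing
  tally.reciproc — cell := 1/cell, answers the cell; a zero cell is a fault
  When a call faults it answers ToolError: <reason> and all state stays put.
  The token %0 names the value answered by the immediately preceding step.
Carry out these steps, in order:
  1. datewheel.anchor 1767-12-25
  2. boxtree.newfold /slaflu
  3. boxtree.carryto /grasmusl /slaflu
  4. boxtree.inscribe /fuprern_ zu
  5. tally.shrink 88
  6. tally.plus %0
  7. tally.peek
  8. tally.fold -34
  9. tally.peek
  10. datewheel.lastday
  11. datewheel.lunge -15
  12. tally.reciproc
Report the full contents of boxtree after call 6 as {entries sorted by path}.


! datewheel.anchor(d=1767-12-25) -> 1767-12-25
! boxtree.newfold(p=/slaflu) -> ok
! boxtree.carryto(s=/grasmusl, d=/slaflu) -> ToolError: exists
! boxtree.inscribe(p=/fuprern_, c=zu) -> created
! tally.shrink(x=88) -> -88
! tally.plus(x=%0) -> -176
! tally.peek() -> -176
! tally.fold(x=-34) -> 5984
! tally.peek() -> 5984
! datewheel.lastday() -> 1767-12-31
! datewheel.lunge(n=-15) -> 1766-09-30
! tally.reciproc() -> 1/5984

Answer: {fuprern_=zu, grasmusl=graho, slaflu/, vi/}


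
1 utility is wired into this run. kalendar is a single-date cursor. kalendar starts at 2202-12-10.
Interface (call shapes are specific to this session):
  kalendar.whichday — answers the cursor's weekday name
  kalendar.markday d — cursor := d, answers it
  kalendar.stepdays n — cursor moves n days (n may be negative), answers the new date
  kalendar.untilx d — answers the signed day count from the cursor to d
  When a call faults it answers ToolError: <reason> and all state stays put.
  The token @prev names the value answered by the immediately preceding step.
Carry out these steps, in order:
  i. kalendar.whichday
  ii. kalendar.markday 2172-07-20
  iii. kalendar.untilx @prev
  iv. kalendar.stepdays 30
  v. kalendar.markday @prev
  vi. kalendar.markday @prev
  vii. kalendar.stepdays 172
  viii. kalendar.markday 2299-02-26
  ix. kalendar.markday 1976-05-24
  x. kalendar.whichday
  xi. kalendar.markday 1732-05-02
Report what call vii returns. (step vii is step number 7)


[in] kalendar.whichday
= Friday
[in] kalendar.markday d: 2172-07-20
= 2172-07-20
[in] kalendar.untilx d: @prev
= 0
[in] kalendar.stepdays n: 30
= 2172-08-19
[in] kalendar.markday d: @prev
= 2172-08-19
[in] kalendar.markday d: @prev
= 2172-08-19
[in] kalendar.stepdays n: 172
= 2173-02-07
[in] kalendar.markday d: 2299-02-26
= 2299-02-26
[in] kalendar.markday d: 1976-05-24
= 1976-05-24
[in] kalendar.whichday
= Monday
[in] kalendar.markday d: 1732-05-02
= 1732-05-02

Answer: 2173-02-07


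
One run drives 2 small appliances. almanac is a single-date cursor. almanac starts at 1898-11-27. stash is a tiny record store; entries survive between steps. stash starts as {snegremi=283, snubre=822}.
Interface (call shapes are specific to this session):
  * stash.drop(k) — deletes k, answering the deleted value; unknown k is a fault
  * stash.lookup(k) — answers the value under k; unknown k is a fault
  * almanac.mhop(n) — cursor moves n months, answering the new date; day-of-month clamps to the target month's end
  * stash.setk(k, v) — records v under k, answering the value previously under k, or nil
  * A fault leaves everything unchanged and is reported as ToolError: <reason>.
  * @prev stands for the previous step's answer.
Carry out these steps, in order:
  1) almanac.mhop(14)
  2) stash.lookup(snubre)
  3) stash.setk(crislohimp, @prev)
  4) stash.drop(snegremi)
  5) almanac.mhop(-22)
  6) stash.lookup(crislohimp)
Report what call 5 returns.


Answer: 1898-03-27

Derivation:
I call almanac.mhop with 14, and observe 1900-01-27.
Calling stash.lookup with snubre, — result: 822.
I run stash.setk with crislohimp, @prev, which returns nil.
I use stash.drop with snegremi: 283.
Now I run almanac.mhop with -22, which returns 1898-03-27.
Then stash.lookup with crislohimp, — result: 822.


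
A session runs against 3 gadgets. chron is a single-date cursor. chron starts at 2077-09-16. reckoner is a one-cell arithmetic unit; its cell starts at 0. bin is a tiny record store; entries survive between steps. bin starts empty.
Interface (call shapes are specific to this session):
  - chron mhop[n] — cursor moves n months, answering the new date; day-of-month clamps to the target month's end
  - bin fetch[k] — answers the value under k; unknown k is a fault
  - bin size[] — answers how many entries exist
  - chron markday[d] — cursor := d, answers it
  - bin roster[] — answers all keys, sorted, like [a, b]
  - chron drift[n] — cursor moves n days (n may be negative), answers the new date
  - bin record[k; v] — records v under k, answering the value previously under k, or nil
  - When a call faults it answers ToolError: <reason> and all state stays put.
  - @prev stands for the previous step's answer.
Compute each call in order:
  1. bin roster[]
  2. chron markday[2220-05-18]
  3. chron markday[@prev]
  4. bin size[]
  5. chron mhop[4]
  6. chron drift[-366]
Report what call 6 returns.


-> bin roster()
<- []
-> chron markday(d='2220-05-18')
<- 2220-05-18
-> chron markday(d='@prev')
<- 2220-05-18
-> bin size()
<- 0
-> chron mhop(n='4')
<- 2220-09-18
-> chron drift(n='-366')
<- 2219-09-18

Answer: 2219-09-18


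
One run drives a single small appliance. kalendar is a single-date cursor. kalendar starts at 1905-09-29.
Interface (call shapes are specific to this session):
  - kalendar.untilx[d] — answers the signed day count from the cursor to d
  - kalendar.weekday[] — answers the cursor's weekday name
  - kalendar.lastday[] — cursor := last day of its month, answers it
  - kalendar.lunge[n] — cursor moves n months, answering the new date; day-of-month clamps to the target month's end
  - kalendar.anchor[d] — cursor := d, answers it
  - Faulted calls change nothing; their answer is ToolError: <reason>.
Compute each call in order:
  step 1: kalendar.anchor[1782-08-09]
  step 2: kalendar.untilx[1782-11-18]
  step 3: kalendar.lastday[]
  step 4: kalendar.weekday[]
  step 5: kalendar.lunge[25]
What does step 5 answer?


Answer: 1784-09-30

Derivation:
==> kalendar.anchor(d: 1782-08-09)
<== 1782-08-09
==> kalendar.untilx(d: 1782-11-18)
<== 101
==> kalendar.lastday()
<== 1782-08-31
==> kalendar.weekday()
<== Saturday
==> kalendar.lunge(n: 25)
<== 1784-09-30


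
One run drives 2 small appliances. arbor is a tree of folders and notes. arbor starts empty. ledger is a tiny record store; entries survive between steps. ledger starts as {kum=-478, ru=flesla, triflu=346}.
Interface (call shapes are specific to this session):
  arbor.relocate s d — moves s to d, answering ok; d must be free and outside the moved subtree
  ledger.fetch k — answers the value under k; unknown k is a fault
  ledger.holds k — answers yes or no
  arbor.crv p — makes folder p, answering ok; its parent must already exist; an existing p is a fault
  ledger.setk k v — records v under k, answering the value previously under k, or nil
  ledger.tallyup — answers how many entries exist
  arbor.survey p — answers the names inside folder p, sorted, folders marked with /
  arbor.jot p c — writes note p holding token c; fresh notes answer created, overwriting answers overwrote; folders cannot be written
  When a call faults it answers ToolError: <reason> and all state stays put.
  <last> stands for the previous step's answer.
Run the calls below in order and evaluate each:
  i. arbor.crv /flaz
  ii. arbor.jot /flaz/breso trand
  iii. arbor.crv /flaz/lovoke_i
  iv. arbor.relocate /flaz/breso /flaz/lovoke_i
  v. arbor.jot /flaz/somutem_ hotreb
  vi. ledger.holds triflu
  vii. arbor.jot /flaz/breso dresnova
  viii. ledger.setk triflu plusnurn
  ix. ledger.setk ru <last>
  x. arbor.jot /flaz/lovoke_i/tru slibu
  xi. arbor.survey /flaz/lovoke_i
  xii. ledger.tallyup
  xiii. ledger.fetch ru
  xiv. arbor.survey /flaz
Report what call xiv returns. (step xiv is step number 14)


Answer: [breso, lovoke_i/, somutem_]

Derivation:
==> crv(p→/flaz)
<== ok
==> jot(p→/flaz/breso, c→trand)
<== created
==> crv(p→/flaz/lovoke_i)
<== ok
==> relocate(s→/flaz/breso, d→/flaz/lovoke_i)
<== ToolError: exists
==> jot(p→/flaz/somutem_, c→hotreb)
<== created
==> holds(k→triflu)
<== yes
==> jot(p→/flaz/breso, c→dresnova)
<== overwrote
==> setk(k→triflu, v→plusnurn)
<== 346
==> setk(k→ru, v→<last>)
<== flesla
==> jot(p→/flaz/lovoke_i/tru, c→slibu)
<== created
==> survey(p→/flaz/lovoke_i)
<== [tru]
==> tallyup()
<== 3
==> fetch(k→ru)
<== 346
==> survey(p→/flaz)
<== [breso, lovoke_i/, somutem_]


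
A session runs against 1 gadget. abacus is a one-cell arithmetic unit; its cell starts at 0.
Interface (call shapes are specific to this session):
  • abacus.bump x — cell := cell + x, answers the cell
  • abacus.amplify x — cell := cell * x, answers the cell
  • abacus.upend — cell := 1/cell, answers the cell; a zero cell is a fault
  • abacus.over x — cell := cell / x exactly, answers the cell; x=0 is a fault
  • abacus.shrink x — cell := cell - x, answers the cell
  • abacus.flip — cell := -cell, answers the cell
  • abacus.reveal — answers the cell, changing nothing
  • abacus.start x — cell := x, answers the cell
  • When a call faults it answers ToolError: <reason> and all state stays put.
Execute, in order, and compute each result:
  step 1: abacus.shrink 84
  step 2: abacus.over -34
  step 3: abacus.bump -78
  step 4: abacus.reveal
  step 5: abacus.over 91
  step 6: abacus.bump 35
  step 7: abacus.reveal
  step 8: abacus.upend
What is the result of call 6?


==> abacus.shrink(x='84')
<== -84
==> abacus.over(x='-34')
<== 42/17
==> abacus.bump(x='-78')
<== -1284/17
==> abacus.reveal()
<== -1284/17
==> abacus.over(x='91')
<== -1284/1547
==> abacus.bump(x='35')
<== 52861/1547
==> abacus.reveal()
<== 52861/1547
==> abacus.upend()
<== 1547/52861

Answer: 52861/1547


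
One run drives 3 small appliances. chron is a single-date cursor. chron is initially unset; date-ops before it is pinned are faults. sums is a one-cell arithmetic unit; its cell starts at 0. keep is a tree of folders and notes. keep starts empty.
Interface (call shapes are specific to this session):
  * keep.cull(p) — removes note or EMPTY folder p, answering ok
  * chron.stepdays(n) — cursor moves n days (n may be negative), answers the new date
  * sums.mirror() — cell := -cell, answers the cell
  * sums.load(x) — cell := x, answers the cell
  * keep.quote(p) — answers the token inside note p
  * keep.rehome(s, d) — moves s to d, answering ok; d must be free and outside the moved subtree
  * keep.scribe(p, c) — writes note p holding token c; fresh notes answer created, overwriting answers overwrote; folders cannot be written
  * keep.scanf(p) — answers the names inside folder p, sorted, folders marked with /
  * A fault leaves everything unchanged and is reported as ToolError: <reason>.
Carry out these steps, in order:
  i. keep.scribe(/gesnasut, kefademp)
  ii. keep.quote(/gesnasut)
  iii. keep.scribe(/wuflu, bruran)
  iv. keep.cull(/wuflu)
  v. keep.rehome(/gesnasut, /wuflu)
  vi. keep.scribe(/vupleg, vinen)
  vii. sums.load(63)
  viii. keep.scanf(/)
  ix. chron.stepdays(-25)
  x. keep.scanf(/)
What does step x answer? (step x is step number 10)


Answer: [vupleg, wuflu]

Derivation:
[in] keep.scribe p→/gesnasut c→kefademp
= created
[in] keep.quote p→/gesnasut
= kefademp
[in] keep.scribe p→/wuflu c→bruran
= created
[in] keep.cull p→/wuflu
= ok
[in] keep.rehome s→/gesnasut d→/wuflu
= ok
[in] keep.scribe p→/vupleg c→vinen
= created
[in] sums.load x→63
= 63
[in] keep.scanf p→/
= [vupleg, wuflu]
[in] chron.stepdays n→-25
= ToolError: no date set
[in] keep.scanf p→/
= [vupleg, wuflu]


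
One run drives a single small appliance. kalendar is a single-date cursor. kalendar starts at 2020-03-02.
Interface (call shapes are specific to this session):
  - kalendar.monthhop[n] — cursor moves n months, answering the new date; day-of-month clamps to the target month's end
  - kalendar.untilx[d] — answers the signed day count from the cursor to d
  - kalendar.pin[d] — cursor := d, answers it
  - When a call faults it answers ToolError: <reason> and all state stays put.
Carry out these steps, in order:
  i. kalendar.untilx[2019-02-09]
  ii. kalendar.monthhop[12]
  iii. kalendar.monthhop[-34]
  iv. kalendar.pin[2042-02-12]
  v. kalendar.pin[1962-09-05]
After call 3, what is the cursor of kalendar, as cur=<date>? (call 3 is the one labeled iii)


Next I call kalendar.untilx on d=2019-02-09: -387.
I use kalendar.monthhop on n=12, and get 2021-03-02.
Invoking kalendar.monthhop on n=-34, → 2018-05-02.
I call kalendar.pin on d=2042-02-12, → 2042-02-12.
I use kalendar.pin on d=1962-09-05, → 1962-09-05.

Answer: cur=2018-05-02


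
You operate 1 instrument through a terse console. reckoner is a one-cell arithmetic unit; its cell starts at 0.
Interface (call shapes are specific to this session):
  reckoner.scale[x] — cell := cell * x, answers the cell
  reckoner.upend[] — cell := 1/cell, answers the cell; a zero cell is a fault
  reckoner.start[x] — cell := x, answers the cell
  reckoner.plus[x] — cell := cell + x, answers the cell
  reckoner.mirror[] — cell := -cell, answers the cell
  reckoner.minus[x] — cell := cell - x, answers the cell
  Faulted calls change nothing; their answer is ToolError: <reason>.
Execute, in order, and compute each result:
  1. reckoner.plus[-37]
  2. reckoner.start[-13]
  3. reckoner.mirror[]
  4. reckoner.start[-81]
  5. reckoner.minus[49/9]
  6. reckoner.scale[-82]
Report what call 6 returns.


Answer: 63796/9

Derivation:
% plus -37
:: -37
% start -13
:: -13
% mirror
:: 13
% start -81
:: -81
% minus 49/9
:: -778/9
% scale -82
:: 63796/9


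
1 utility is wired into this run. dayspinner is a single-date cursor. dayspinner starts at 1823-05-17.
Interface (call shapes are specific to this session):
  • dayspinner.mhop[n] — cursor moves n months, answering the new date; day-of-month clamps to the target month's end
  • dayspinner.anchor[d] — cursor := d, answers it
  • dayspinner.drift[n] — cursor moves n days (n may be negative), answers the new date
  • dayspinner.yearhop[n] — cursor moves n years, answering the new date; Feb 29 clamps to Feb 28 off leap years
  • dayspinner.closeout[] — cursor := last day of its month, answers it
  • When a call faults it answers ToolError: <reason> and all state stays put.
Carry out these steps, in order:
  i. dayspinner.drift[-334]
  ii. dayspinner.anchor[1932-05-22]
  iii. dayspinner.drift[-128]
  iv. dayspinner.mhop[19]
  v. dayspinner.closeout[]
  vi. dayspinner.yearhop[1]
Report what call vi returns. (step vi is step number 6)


Answer: 1934-08-31

Derivation:
CALL dayspinner.drift[n: -334]
RET  1822-06-17
CALL dayspinner.anchor[d: 1932-05-22]
RET  1932-05-22
CALL dayspinner.drift[n: -128]
RET  1932-01-15
CALL dayspinner.mhop[n: 19]
RET  1933-08-15
CALL dayspinner.closeout[]
RET  1933-08-31
CALL dayspinner.yearhop[n: 1]
RET  1934-08-31


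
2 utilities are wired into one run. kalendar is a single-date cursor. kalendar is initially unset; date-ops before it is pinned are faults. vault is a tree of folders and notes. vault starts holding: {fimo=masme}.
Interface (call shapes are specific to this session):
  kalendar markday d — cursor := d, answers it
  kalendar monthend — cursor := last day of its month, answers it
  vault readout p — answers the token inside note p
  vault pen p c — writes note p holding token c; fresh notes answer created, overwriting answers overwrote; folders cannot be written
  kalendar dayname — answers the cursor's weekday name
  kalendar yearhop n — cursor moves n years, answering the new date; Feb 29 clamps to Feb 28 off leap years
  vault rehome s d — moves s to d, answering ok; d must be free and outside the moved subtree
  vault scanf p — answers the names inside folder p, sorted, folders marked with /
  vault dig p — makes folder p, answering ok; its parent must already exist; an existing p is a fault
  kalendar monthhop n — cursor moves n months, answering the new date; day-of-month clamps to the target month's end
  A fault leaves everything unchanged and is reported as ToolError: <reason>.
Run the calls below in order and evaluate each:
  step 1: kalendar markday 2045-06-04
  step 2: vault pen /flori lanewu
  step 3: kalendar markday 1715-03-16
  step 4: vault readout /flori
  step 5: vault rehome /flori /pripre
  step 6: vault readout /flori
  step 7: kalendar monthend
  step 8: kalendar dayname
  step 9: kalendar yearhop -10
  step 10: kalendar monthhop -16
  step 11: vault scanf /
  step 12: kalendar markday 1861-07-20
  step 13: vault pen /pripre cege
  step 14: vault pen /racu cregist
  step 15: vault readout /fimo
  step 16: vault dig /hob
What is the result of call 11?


>> kalendar markday(d=2045-06-04)
<< 2045-06-04
>> vault pen(p=/flori, c=lanewu)
<< created
>> kalendar markday(d=1715-03-16)
<< 1715-03-16
>> vault readout(p=/flori)
<< lanewu
>> vault rehome(s=/flori, d=/pripre)
<< ok
>> vault readout(p=/flori)
<< ToolError: not found
>> kalendar monthend()
<< 1715-03-31
>> kalendar dayname()
<< Sunday
>> kalendar yearhop(n=-10)
<< 1705-03-31
>> kalendar monthhop(n=-16)
<< 1703-11-30
>> vault scanf(p=/)
<< [fimo, pripre]
>> kalendar markday(d=1861-07-20)
<< 1861-07-20
>> vault pen(p=/pripre, c=cege)
<< overwrote
>> vault pen(p=/racu, c=cregist)
<< created
>> vault readout(p=/fimo)
<< masme
>> vault dig(p=/hob)
<< ok

Answer: [fimo, pripre]


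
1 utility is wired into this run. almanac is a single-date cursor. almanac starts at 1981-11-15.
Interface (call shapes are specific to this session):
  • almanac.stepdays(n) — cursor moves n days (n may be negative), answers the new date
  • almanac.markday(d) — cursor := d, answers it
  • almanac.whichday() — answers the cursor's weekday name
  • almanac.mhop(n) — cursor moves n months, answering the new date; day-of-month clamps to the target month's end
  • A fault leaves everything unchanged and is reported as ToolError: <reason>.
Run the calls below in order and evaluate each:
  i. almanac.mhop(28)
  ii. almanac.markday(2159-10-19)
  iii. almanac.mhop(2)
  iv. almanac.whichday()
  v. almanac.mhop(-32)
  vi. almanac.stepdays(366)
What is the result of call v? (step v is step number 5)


>> mhop(n: 28)
<< 1984-03-15
>> markday(d: 2159-10-19)
<< 2159-10-19
>> mhop(n: 2)
<< 2159-12-19
>> whichday()
<< Wednesday
>> mhop(n: -32)
<< 2157-04-19
>> stepdays(n: 366)
<< 2158-04-20

Answer: 2157-04-19


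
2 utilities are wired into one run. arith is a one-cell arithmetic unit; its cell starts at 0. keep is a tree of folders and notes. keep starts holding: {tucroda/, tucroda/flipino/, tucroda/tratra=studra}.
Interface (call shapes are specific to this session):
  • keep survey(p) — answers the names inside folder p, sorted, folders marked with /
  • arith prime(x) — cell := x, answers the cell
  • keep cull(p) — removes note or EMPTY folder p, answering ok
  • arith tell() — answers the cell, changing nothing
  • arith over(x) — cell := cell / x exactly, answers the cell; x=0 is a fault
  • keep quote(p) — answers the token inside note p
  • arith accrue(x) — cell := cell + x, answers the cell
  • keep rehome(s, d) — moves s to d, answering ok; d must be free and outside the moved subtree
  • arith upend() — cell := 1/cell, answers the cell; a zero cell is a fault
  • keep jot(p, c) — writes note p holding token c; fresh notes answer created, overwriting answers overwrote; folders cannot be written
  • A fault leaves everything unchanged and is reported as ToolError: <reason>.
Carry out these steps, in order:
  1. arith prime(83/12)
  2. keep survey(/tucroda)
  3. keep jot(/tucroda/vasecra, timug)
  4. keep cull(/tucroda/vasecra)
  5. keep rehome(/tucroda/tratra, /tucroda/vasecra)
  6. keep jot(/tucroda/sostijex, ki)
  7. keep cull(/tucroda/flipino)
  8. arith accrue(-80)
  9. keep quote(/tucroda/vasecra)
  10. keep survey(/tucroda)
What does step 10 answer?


CALL arith prime[83/12]
RET  83/12
CALL keep survey[/tucroda]
RET  [flipino/, tratra]
CALL keep jot[/tucroda/vasecra; timug]
RET  created
CALL keep cull[/tucroda/vasecra]
RET  ok
CALL keep rehome[/tucroda/tratra; /tucroda/vasecra]
RET  ok
CALL keep jot[/tucroda/sostijex; ki]
RET  created
CALL keep cull[/tucroda/flipino]
RET  ok
CALL arith accrue[-80]
RET  -877/12
CALL keep quote[/tucroda/vasecra]
RET  studra
CALL keep survey[/tucroda]
RET  [sostijex, vasecra]

Answer: [sostijex, vasecra]


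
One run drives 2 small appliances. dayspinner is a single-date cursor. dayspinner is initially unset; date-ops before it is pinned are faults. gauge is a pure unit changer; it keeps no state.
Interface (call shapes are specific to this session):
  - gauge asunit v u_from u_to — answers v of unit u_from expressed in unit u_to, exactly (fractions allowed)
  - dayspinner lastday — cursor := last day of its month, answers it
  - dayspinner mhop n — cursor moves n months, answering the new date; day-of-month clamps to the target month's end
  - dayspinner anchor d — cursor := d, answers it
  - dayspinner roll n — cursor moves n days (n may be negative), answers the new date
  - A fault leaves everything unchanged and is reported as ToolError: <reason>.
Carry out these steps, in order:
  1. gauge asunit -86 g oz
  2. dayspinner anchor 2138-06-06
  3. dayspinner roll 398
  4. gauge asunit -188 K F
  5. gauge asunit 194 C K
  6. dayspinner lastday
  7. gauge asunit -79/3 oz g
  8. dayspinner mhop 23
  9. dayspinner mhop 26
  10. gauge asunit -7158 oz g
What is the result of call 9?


Answer: 2143-08-30

Derivation:
$ gauge asunit v=-86 u_from=g u_to=oz
[out] -137600000/45359237
$ dayspinner anchor d=2138-06-06
[out] 2138-06-06
$ dayspinner roll n=398
[out] 2139-07-09
$ gauge asunit v=-188 u_from=K u_to=F
[out] -79807/100
$ gauge asunit v=194 u_from=C u_to=K
[out] 9343/20
$ dayspinner lastday
[out] 2139-07-31
$ gauge asunit v=-79/3 u_from=oz u_to=g
[out] -3583379723/4800000
$ dayspinner mhop n=23
[out] 2141-06-30
$ dayspinner mhop n=26
[out] 2143-08-30
$ gauge asunit v=-7158 u_from=oz u_to=g
[out] -162340709223/800000


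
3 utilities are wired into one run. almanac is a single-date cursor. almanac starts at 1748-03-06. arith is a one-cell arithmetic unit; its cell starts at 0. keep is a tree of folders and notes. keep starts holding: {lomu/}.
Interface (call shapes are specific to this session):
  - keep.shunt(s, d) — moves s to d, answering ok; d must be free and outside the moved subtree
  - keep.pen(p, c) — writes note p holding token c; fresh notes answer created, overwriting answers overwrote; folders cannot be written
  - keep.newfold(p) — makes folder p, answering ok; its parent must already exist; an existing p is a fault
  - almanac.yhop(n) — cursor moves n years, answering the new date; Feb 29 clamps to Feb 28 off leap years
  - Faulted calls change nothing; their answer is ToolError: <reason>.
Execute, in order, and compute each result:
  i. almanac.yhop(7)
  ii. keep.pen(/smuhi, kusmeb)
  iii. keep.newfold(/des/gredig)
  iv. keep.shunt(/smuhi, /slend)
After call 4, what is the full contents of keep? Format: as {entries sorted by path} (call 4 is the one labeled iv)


Answer: {lomu/, slend=kusmeb}

Derivation:
>>> almanac.yhop n=7
:: 1755-03-06
>>> keep.pen p=/smuhi c=kusmeb
:: created
>>> keep.newfold p=/des/gredig
:: ToolError: no parent
>>> keep.shunt s=/smuhi d=/slend
:: ok


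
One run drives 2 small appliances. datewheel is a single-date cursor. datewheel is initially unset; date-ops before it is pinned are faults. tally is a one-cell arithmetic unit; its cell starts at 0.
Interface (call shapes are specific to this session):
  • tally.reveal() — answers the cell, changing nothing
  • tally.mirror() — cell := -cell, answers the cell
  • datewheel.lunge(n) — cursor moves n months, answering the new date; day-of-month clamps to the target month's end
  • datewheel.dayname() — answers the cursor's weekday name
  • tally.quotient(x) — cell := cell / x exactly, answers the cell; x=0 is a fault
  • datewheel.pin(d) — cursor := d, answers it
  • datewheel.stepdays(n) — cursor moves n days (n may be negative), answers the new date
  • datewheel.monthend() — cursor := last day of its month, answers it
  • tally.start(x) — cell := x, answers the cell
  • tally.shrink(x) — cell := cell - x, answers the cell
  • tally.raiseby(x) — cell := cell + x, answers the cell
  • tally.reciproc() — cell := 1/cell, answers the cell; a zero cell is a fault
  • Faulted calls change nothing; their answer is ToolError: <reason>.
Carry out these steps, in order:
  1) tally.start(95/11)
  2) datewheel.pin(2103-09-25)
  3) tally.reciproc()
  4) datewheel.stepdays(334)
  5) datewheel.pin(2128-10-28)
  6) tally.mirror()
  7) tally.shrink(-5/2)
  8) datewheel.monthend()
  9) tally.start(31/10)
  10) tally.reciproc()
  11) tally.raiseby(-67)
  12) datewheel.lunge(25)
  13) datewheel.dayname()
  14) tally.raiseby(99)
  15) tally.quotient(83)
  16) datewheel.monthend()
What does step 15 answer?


Answer: 1002/2573

Derivation:
Next I call tally.start with x=95/11, which returns 95/11.
I invoke datewheel.pin with d=2103-09-25: 2103-09-25.
I invoke tally.reciproc(), and get 11/95.
I invoke datewheel.stepdays with n=334, and observe 2104-08-24.
I try datewheel.pin with d=2128-10-28, — result: 2128-10-28.
I try tally.mirror, and observe -11/95.
I use tally.shrink with x=-5/2, and observe 453/190.
I try datewheel.monthend(), and observe 2128-10-31.
Using tally.start with x=31/10, and observe 31/10.
Invoking tally.reciproc(), → 10/31.
Calling tally.raiseby with x=-67, and get -2067/31.
I try datewheel.lunge with n=25: 2130-11-30.
Then datewheel.dayname(), giving Thursday.
I invoke tally.raiseby with x=99, and see 1002/31.
I invoke tally.quotient with x=83, — result: 1002/2573.
Now I run datewheel.monthend(), yielding 2130-11-30.


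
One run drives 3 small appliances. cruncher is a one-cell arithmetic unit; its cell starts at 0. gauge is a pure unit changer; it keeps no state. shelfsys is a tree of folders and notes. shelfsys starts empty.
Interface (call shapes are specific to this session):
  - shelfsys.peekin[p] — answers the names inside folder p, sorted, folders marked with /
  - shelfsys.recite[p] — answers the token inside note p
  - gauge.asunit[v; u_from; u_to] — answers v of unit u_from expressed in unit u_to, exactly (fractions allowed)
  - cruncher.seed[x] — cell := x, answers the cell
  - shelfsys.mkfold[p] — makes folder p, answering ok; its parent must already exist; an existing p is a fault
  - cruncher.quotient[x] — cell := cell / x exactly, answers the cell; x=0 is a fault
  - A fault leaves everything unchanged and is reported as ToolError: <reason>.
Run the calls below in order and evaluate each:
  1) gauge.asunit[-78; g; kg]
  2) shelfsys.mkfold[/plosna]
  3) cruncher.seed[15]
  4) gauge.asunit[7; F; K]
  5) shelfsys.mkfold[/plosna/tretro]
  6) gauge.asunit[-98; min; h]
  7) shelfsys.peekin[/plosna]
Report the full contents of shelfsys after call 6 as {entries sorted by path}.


Answer: {plosna/, plosna/tretro/}

Derivation:
-- 1. gauge.asunit(v='-78', u_from='g', u_to='kg') == -39/500
-- 2. shelfsys.mkfold(p='/plosna') == ok
-- 3. cruncher.seed(x='15') == 15
-- 4. gauge.asunit(v='7', u_from='F', u_to='K') == 46667/180
-- 5. shelfsys.mkfold(p='/plosna/tretro') == ok
-- 6. gauge.asunit(v='-98', u_from='min', u_to='h') == -49/30
-- 7. shelfsys.peekin(p='/plosna') == [tretro/]


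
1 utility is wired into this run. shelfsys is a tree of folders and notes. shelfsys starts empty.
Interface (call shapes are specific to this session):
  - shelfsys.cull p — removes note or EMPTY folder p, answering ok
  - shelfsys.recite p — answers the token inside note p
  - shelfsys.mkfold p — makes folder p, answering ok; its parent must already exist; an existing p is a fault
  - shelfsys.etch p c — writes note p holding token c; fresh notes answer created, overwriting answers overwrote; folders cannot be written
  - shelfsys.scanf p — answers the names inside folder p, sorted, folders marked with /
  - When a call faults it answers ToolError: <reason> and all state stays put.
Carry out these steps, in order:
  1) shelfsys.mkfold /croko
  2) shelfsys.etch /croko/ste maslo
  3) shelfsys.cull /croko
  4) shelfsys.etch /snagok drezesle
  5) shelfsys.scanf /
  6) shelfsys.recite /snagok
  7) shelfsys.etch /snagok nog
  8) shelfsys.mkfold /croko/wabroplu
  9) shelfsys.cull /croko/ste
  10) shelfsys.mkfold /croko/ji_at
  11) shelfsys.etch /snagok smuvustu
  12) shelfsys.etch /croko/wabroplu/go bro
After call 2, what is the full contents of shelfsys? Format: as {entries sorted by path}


Answer: {croko/, croko/ste=maslo}

Derivation:
CALL shelfsys.mkfold[p='/croko']
RET  ok
CALL shelfsys.etch[p='/croko/ste'; c='maslo']
RET  created
CALL shelfsys.cull[p='/croko']
RET  ToolError: not empty
CALL shelfsys.etch[p='/snagok'; c='drezesle']
RET  created
CALL shelfsys.scanf[p='/']
RET  [croko/, snagok]
CALL shelfsys.recite[p='/snagok']
RET  drezesle
CALL shelfsys.etch[p='/snagok'; c='nog']
RET  overwrote
CALL shelfsys.mkfold[p='/croko/wabroplu']
RET  ok
CALL shelfsys.cull[p='/croko/ste']
RET  ok
CALL shelfsys.mkfold[p='/croko/ji_at']
RET  ok
CALL shelfsys.etch[p='/snagok'; c='smuvustu']
RET  overwrote
CALL shelfsys.etch[p='/croko/wabroplu/go'; c='bro']
RET  created


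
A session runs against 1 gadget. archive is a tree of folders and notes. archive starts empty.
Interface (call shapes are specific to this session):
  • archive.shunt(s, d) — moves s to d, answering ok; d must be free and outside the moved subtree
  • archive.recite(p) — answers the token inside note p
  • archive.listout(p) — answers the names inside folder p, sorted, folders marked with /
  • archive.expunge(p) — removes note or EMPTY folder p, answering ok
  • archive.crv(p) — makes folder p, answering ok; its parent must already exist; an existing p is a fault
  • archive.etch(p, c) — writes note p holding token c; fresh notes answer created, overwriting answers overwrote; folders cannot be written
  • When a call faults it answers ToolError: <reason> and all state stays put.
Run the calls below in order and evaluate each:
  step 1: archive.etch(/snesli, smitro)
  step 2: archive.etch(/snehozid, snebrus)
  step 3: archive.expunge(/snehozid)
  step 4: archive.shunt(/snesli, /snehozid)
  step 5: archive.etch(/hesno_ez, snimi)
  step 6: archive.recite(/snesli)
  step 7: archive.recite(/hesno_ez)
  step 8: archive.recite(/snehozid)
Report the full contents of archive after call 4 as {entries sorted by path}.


→ etch(p=/snesli, c=smitro)
← created
→ etch(p=/snehozid, c=snebrus)
← created
→ expunge(p=/snehozid)
← ok
→ shunt(s=/snesli, d=/snehozid)
← ok
→ etch(p=/hesno_ez, c=snimi)
← created
→ recite(p=/snesli)
← ToolError: not found
→ recite(p=/hesno_ez)
← snimi
→ recite(p=/snehozid)
← smitro

Answer: {snehozid=smitro}


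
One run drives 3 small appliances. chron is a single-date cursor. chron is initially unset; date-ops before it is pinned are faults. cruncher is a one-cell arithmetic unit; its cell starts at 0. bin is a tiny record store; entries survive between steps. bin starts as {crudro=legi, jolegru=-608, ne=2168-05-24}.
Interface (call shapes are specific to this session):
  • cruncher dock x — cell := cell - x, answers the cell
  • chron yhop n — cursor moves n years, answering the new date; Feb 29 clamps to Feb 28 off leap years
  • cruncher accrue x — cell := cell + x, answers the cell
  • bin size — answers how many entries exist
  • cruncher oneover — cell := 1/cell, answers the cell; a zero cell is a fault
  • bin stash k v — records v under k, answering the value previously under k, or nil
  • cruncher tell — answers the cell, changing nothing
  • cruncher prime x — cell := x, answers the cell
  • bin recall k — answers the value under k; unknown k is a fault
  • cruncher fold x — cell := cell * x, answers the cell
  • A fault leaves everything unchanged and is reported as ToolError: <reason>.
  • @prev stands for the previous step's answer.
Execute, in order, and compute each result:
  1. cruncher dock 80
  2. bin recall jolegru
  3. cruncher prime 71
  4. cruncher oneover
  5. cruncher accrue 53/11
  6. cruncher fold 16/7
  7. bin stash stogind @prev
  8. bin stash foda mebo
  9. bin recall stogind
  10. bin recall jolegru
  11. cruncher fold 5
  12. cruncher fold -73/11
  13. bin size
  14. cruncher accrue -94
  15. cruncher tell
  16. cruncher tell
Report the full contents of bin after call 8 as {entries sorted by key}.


CALL cruncher dock[80]
RET  -80
CALL bin recall[jolegru]
RET  -608
CALL cruncher prime[71]
RET  71
CALL cruncher oneover[]
RET  1/71
CALL cruncher accrue[53/11]
RET  3774/781
CALL cruncher fold[16/7]
RET  60384/5467
CALL bin stash[stogind; @prev]
RET  nil
CALL bin stash[foda; mebo]
RET  nil
CALL bin recall[stogind]
RET  60384/5467
CALL bin recall[jolegru]
RET  -608
CALL cruncher fold[5]
RET  301920/5467
CALL cruncher fold[-73/11]
RET  -22040160/60137
CALL bin size[]
RET  5
CALL cruncher accrue[-94]
RET  -27693038/60137
CALL cruncher tell[]
RET  -27693038/60137
CALL cruncher tell[]
RET  -27693038/60137

Answer: {crudro=legi, foda=mebo, jolegru=-608, ne=2168-05-24, stogind=60384/5467}


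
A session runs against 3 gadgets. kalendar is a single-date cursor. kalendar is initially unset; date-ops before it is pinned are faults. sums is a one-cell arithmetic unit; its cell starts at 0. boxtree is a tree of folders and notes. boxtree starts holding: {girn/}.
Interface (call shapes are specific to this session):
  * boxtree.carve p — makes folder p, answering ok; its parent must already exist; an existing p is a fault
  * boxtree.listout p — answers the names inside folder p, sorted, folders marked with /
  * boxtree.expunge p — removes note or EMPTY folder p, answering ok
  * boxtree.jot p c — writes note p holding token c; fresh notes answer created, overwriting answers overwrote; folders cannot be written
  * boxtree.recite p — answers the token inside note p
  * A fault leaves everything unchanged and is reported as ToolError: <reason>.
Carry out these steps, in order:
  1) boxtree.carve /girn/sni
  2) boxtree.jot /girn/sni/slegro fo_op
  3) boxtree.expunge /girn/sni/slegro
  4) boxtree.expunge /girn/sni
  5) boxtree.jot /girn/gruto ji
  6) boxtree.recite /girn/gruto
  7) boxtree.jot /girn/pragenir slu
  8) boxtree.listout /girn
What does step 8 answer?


Do: boxtree.carve[p='/girn/sni']
See: ok
Do: boxtree.jot[p='/girn/sni/slegro'; c='fo_op']
See: created
Do: boxtree.expunge[p='/girn/sni/slegro']
See: ok
Do: boxtree.expunge[p='/girn/sni']
See: ok
Do: boxtree.jot[p='/girn/gruto'; c='ji']
See: created
Do: boxtree.recite[p='/girn/gruto']
See: ji
Do: boxtree.jot[p='/girn/pragenir'; c='slu']
See: created
Do: boxtree.listout[p='/girn']
See: [gruto, pragenir]

Answer: [gruto, pragenir]


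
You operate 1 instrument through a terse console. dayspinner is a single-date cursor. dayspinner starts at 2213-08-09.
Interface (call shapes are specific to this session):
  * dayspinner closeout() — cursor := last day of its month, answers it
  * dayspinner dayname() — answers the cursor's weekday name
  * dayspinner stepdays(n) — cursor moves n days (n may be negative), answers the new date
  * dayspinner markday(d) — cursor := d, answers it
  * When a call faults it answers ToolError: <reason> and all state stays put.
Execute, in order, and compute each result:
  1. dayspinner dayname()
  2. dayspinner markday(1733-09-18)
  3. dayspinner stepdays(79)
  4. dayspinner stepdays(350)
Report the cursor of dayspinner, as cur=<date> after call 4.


Answer: cur=1734-11-21

Derivation:
~$ dayspinner dayname
  Monday
~$ dayspinner markday d=1733-09-18
  1733-09-18
~$ dayspinner stepdays n=79
  1733-12-06
~$ dayspinner stepdays n=350
  1734-11-21


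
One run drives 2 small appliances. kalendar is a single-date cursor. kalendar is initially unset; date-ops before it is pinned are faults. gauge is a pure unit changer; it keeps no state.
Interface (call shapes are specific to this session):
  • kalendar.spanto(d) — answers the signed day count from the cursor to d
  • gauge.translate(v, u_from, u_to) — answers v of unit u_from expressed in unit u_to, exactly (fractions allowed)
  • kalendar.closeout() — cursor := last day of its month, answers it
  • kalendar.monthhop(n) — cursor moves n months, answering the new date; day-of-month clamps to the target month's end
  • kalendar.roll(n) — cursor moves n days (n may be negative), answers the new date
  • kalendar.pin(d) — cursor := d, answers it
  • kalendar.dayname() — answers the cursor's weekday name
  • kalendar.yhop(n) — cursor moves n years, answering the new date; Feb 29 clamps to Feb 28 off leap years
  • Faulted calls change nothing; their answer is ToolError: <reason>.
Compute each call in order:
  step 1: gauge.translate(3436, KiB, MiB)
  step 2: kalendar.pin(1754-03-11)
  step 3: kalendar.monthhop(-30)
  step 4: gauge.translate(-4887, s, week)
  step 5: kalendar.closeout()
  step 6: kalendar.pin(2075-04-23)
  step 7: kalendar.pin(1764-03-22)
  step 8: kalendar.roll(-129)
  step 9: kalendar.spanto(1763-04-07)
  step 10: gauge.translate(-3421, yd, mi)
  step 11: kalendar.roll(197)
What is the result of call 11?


Answer: 1764-05-29

Derivation:
[in] gauge.translate v: 3436 u_from: KiB u_to: MiB
:: 859/256
[in] kalendar.pin d: 1754-03-11
:: 1754-03-11
[in] kalendar.monthhop n: -30
:: 1751-09-11
[in] gauge.translate v: -4887 u_from: s u_to: week
:: -181/22400
[in] kalendar.closeout
:: 1751-09-30
[in] kalendar.pin d: 2075-04-23
:: 2075-04-23
[in] kalendar.pin d: 1764-03-22
:: 1764-03-22
[in] kalendar.roll n: -129
:: 1763-11-14
[in] kalendar.spanto d: 1763-04-07
:: -221
[in] gauge.translate v: -3421 u_from: yd u_to: mi
:: -311/160
[in] kalendar.roll n: 197
:: 1764-05-29


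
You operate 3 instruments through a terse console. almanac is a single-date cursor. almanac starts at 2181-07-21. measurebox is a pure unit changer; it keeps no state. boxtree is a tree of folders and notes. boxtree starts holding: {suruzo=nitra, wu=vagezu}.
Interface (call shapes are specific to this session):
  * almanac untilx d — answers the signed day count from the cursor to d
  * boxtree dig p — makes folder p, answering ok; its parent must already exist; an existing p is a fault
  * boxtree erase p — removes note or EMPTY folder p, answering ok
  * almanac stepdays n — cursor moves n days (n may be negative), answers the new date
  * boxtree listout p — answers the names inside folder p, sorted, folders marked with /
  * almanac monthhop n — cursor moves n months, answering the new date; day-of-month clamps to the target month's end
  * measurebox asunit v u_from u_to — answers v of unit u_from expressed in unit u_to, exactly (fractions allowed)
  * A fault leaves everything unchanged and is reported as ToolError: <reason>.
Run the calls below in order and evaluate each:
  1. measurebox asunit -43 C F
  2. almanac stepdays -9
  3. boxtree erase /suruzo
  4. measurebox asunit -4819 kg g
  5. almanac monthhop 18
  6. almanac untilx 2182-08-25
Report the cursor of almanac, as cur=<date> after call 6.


Then measurebox asunit using v: -43, u_from: C, u_to: F, which returns -227/5.
Using almanac stepdays using n: -9, which returns 2181-07-12.
I invoke boxtree erase using p: /suruzo, giving ok.
Now I run measurebox asunit using v: -4819, u_from: kg, u_to: g: -4819000.
I try almanac monthhop using n: 18, → 2183-01-12.
Invoking almanac untilx using d: 2182-08-25, and see -140.

Answer: cur=2183-01-12
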